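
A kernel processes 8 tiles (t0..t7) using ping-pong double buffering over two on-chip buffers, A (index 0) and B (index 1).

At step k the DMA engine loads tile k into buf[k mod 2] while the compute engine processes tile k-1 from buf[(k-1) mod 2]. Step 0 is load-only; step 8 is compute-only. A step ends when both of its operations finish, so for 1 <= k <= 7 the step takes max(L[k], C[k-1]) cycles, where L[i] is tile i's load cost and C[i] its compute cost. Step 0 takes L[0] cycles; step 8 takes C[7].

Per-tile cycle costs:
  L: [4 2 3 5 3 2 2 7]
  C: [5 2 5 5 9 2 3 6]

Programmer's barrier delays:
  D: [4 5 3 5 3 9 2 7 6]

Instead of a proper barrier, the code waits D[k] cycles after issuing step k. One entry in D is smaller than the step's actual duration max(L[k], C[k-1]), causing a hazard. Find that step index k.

k=0 barrier L[0]=4→4c, D[0]=4 ok
k=1 barrier max(L[1]=2,C[0]=5)→5c, D[1]=5 ok
k=2 barrier max(L[2]=3,C[1]=2)→3c, D[2]=3 ok
k=3 barrier max(L[3]=5,C[2]=5)→5c, D[3]=5 ok
k=4 barrier max(L[4]=3,C[3]=5)→5c, D[4]=3 SHORT
k=5 barrier max(L[5]=2,C[4]=9)→9c, D[5]=9 ok
k=6 barrier max(L[6]=2,C[5]=2)→2c, D[6]=2 ok
k=7 barrier max(L[7]=7,C[6]=3)→7c, D[7]=7 ok
k=8 barrier C[7]=6→6c, D[8]=6 ok

hazard at step 4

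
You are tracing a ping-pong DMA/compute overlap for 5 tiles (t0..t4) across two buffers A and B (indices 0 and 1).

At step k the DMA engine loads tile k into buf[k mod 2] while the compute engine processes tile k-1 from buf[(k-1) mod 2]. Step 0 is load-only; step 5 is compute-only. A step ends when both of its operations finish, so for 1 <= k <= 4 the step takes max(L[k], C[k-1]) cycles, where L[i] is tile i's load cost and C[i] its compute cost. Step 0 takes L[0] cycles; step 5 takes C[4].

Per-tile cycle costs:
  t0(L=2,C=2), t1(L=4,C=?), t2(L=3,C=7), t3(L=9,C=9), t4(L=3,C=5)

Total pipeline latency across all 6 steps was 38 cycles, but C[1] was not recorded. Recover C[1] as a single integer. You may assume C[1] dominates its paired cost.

C[1] = 9

step 0 = dur = L[0]=2 = 2
step 1 = dur = max(L[1]=4, C[0]=2) = 4
step 2 = dur = max(L[2]=3, C[1]=?) = C[1]  (unknown; binding)
step 3 = dur = max(L[3]=9, C[2]=7) = 9
step 4 = dur = max(L[4]=3, C[3]=9) = 9
step 5 = dur = C[4]=5 = 5
sum of known step durations = 29
dur[2] = total - known = 38 - 29 = 9
C[1] is the binding max in step 2, so C[1] = dur[2] = 9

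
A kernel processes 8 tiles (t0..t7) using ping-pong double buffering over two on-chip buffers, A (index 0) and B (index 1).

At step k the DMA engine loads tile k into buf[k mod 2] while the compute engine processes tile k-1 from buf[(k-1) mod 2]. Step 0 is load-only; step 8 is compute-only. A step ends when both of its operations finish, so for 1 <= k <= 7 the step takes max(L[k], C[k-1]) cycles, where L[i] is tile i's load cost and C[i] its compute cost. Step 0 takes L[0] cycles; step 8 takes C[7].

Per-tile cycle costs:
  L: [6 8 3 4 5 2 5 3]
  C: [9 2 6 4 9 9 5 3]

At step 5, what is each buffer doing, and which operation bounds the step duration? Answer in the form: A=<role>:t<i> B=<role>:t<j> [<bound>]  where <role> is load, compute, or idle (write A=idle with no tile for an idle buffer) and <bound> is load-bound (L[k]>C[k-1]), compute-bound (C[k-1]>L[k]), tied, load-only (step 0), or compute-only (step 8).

step 5: A=compute:t4 B=load:t5 [compute-bound]

k=0 load=t0/6c comp=- wait=6 total=6
k=1 load=t1/8c comp=t0/9c wait=9 total=15
k=2 load=t2/3c comp=t1/2c wait=3 total=18
k=3 load=t3/4c comp=t2/6c wait=6 total=24
k=4 load=t4/5c comp=t3/4c wait=5 total=29
k=5 load=t5/2c comp=t4/9c wait=9 total=38
k=6 load=t6/5c comp=t5/9c wait=9 total=47
k=7 load=t7/3c comp=t6/5c wait=5 total=52
k=8 load=- comp=t7/3c wait=3 total=55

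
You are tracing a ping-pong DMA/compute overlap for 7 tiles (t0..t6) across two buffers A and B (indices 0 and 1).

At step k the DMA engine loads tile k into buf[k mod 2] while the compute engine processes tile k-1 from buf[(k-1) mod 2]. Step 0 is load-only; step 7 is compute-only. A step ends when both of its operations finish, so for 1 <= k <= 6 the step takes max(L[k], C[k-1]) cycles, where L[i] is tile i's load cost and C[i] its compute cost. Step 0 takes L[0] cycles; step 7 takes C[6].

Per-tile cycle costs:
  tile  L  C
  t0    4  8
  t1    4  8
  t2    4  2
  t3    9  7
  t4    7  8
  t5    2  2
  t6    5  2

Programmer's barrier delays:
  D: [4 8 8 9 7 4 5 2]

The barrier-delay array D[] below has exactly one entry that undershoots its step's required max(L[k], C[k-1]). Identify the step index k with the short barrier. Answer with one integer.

step 0: need L[0]=4 = 4; D[0]=4 ok
step 1: need max(L[1]=4,C[0]=8) = 8; D[1]=8 ok
step 2: need max(L[2]=4,C[1]=8) = 8; D[2]=8 ok
step 3: need max(L[3]=9,C[2]=2) = 9; D[3]=9 ok
step 4: need max(L[4]=7,C[3]=7) = 7; D[4]=7 ok
step 5: need max(L[5]=2,C[4]=8) = 8; D[5]=4 SHORT
step 6: need max(L[6]=5,C[5]=2) = 5; D[6]=5 ok
step 7: need C[6]=2 = 2; D[7]=2 ok

hazard at step 5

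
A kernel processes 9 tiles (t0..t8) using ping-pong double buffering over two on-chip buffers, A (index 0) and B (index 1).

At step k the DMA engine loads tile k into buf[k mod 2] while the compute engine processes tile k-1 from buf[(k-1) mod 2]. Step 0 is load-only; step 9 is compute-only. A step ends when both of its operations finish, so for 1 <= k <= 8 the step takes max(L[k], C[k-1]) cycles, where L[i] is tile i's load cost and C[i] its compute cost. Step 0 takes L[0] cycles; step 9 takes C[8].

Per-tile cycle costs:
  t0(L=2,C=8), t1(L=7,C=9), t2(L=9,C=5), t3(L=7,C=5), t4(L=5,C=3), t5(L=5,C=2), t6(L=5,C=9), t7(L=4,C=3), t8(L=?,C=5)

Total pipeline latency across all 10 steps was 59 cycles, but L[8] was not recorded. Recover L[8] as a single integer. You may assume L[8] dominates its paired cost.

L[8] = 4

step 0: dur = L[0]=2 = 2
step 1: dur = max(L[1]=7, C[0]=8) = 8
step 2: dur = max(L[2]=9, C[1]=9) = 9
step 3: dur = max(L[3]=7, C[2]=5) = 7
step 4: dur = max(L[4]=5, C[3]=5) = 5
step 5: dur = max(L[5]=5, C[4]=3) = 5
step 6: dur = max(L[6]=5, C[5]=2) = 5
step 7: dur = max(L[7]=4, C[6]=9) = 9
step 8: dur = max(L[8]=?, C[7]=3) = L[8]  (unknown; binding)
step 9: dur = C[8]=5 = 5
sum of known step durations = 55
dur[8] = total - known = 59 - 55 = 4
L[8] is the binding max in step 8, so L[8] = dur[8] = 4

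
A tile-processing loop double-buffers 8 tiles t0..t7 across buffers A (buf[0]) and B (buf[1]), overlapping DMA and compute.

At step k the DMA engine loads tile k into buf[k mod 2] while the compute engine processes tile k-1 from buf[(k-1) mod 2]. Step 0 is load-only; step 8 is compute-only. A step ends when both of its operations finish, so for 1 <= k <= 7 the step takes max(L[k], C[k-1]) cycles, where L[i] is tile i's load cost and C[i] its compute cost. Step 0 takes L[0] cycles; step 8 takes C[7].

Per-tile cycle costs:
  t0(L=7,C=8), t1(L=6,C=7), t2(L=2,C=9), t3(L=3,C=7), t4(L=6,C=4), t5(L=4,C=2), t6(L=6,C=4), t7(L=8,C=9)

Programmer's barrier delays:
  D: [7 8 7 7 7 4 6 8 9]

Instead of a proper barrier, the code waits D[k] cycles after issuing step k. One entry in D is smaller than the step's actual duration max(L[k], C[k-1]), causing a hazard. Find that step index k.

hazard at step 3

step 0: need L[0]=7 = 7; D[0]=7 ok
step 1: need max(L[1]=6,C[0]=8) = 8; D[1]=8 ok
step 2: need max(L[2]=2,C[1]=7) = 7; D[2]=7 ok
step 3: need max(L[3]=3,C[2]=9) = 9; D[3]=7 SHORT
step 4: need max(L[4]=6,C[3]=7) = 7; D[4]=7 ok
step 5: need max(L[5]=4,C[4]=4) = 4; D[5]=4 ok
step 6: need max(L[6]=6,C[5]=2) = 6; D[6]=6 ok
step 7: need max(L[7]=8,C[6]=4) = 8; D[7]=8 ok
step 8: need C[7]=9 = 9; D[8]=9 ok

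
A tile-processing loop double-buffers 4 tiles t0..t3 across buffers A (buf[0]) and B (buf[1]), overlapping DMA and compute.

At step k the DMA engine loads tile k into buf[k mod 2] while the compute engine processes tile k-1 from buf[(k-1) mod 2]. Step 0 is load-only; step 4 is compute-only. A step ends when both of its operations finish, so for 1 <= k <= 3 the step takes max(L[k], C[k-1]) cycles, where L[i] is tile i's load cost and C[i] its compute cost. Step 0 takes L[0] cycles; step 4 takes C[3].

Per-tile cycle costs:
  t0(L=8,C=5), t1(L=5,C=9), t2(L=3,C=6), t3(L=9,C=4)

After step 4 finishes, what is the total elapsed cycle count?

step 0: L[0]=8 → dur=8, Σ=8 | A=load:t0 B=idle [load-only]
step 1: L[1]=5 C[0]=5 → dur=5, Σ=13 | A=compute:t0 B=load:t1 [tied]
step 2: L[2]=3 C[1]=9 → dur=9, Σ=22 | A=load:t2 B=compute:t1 [compute-bound]
step 3: L[3]=9 C[2]=6 → dur=9, Σ=31 | A=compute:t2 B=load:t3 [load-bound]
step 4: C[3]=4 → dur=4, Σ=35 | A=idle B=compute:t3 [compute-only]

end_cycle[4] = 35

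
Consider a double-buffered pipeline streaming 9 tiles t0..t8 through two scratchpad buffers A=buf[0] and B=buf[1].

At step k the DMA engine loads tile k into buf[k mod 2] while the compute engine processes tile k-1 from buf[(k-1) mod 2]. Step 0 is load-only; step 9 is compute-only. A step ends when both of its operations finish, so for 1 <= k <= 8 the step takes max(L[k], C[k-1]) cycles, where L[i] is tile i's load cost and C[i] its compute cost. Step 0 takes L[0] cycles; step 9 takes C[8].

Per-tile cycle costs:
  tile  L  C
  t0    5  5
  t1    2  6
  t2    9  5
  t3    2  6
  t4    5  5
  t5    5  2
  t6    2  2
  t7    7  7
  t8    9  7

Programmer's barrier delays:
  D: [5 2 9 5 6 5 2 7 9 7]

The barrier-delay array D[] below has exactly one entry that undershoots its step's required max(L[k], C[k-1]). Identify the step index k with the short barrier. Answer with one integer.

step 0: need L[0]=5 = 5; D[0]=5 ok
step 1: need max(L[1]=2,C[0]=5) = 5; D[1]=2 SHORT
step 2: need max(L[2]=9,C[1]=6) = 9; D[2]=9 ok
step 3: need max(L[3]=2,C[2]=5) = 5; D[3]=5 ok
step 4: need max(L[4]=5,C[3]=6) = 6; D[4]=6 ok
step 5: need max(L[5]=5,C[4]=5) = 5; D[5]=5 ok
step 6: need max(L[6]=2,C[5]=2) = 2; D[6]=2 ok
step 7: need max(L[7]=7,C[6]=2) = 7; D[7]=7 ok
step 8: need max(L[8]=9,C[7]=7) = 9; D[8]=9 ok
step 9: need C[8]=7 = 7; D[9]=7 ok

hazard at step 1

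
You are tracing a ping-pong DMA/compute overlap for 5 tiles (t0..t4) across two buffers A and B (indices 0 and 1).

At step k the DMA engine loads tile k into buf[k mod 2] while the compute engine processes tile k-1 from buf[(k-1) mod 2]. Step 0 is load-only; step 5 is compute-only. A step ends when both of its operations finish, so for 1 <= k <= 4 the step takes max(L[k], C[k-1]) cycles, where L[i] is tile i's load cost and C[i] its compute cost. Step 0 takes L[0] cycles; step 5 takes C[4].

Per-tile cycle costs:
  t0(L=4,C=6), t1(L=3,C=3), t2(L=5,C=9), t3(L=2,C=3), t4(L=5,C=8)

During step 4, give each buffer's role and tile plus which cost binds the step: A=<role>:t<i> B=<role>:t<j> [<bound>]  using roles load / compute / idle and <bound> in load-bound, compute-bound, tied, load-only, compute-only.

step 4: A=load:t4 B=compute:t3 [load-bound]

k=0 load=t0/4c comp=- wait=4 total=4
k=1 load=t1/3c comp=t0/6c wait=6 total=10
k=2 load=t2/5c comp=t1/3c wait=5 total=15
k=3 load=t3/2c comp=t2/9c wait=9 total=24
k=4 load=t4/5c comp=t3/3c wait=5 total=29
k=5 load=- comp=t4/8c wait=8 total=37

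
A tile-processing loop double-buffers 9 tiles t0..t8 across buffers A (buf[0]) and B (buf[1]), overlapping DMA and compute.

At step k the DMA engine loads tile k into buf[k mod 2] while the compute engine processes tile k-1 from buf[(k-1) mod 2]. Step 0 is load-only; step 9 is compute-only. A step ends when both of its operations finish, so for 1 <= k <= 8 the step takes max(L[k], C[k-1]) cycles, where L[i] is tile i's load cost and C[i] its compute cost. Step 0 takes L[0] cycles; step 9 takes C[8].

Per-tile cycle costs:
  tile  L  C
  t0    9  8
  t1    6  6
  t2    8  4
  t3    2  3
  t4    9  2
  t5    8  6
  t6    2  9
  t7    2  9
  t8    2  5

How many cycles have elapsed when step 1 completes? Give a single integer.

step 0: L[0]=9 → dur=9, Σ=9 | A=load:t0 B=idle [load-only]
step 1: L[1]=6 C[0]=8 → dur=8, Σ=17 | A=compute:t0 B=load:t1 [compute-bound]
step 2: L[2]=8 C[1]=6 → dur=8, Σ=25 | A=load:t2 B=compute:t1 [load-bound]
step 3: L[3]=2 C[2]=4 → dur=4, Σ=29 | A=compute:t2 B=load:t3 [compute-bound]
step 4: L[4]=9 C[3]=3 → dur=9, Σ=38 | A=load:t4 B=compute:t3 [load-bound]
step 5: L[5]=8 C[4]=2 → dur=8, Σ=46 | A=compute:t4 B=load:t5 [load-bound]
step 6: L[6]=2 C[5]=6 → dur=6, Σ=52 | A=load:t6 B=compute:t5 [compute-bound]
step 7: L[7]=2 C[6]=9 → dur=9, Σ=61 | A=compute:t6 B=load:t7 [compute-bound]
step 8: L[8]=2 C[7]=9 → dur=9, Σ=70 | A=load:t8 B=compute:t7 [compute-bound]
step 9: C[8]=5 → dur=5, Σ=75 | A=compute:t8 B=idle [compute-only]

end_cycle[1] = 17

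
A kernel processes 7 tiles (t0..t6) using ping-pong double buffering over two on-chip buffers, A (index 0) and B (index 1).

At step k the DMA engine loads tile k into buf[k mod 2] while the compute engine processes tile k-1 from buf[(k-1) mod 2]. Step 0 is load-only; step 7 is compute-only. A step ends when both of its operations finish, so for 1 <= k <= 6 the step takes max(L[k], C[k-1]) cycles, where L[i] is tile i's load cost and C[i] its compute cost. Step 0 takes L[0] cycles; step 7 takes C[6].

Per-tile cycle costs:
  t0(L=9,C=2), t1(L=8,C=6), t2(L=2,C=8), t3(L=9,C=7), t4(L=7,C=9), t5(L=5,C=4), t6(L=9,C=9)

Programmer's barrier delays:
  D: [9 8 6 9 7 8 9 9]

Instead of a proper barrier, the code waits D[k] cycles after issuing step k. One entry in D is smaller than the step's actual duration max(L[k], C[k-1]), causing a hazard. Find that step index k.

k=0 barrier L[0]=9→9c, D[0]=9 ok
k=1 barrier max(L[1]=8,C[0]=2)→8c, D[1]=8 ok
k=2 barrier max(L[2]=2,C[1]=6)→6c, D[2]=6 ok
k=3 barrier max(L[3]=9,C[2]=8)→9c, D[3]=9 ok
k=4 barrier max(L[4]=7,C[3]=7)→7c, D[4]=7 ok
k=5 barrier max(L[5]=5,C[4]=9)→9c, D[5]=8 SHORT
k=6 barrier max(L[6]=9,C[5]=4)→9c, D[6]=9 ok
k=7 barrier C[6]=9→9c, D[7]=9 ok

hazard at step 5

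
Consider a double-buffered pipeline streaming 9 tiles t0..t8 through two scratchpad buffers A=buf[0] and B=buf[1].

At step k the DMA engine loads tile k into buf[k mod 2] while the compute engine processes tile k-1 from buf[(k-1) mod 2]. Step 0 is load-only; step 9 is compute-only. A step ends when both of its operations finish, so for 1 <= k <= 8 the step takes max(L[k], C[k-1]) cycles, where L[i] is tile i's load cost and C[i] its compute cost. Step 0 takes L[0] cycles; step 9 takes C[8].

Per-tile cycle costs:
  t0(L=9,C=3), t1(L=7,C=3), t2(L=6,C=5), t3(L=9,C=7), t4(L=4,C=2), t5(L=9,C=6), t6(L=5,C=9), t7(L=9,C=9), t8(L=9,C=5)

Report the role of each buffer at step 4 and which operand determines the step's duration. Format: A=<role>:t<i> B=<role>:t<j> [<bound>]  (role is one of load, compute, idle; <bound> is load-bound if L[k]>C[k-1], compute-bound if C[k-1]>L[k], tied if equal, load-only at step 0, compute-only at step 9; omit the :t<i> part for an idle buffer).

step 4: A=load:t4 B=compute:t3 [compute-bound]

step 0: L[0]=9 → dur=9, Σ=9 | A=load:t0 B=idle [load-only]
step 1: L[1]=7 C[0]=3 → dur=7, Σ=16 | A=compute:t0 B=load:t1 [load-bound]
step 2: L[2]=6 C[1]=3 → dur=6, Σ=22 | A=load:t2 B=compute:t1 [load-bound]
step 3: L[3]=9 C[2]=5 → dur=9, Σ=31 | A=compute:t2 B=load:t3 [load-bound]
step 4: L[4]=4 C[3]=7 → dur=7, Σ=38 | A=load:t4 B=compute:t3 [compute-bound]
step 5: L[5]=9 C[4]=2 → dur=9, Σ=47 | A=compute:t4 B=load:t5 [load-bound]
step 6: L[6]=5 C[5]=6 → dur=6, Σ=53 | A=load:t6 B=compute:t5 [compute-bound]
step 7: L[7]=9 C[6]=9 → dur=9, Σ=62 | A=compute:t6 B=load:t7 [tied]
step 8: L[8]=9 C[7]=9 → dur=9, Σ=71 | A=load:t8 B=compute:t7 [tied]
step 9: C[8]=5 → dur=5, Σ=76 | A=compute:t8 B=idle [compute-only]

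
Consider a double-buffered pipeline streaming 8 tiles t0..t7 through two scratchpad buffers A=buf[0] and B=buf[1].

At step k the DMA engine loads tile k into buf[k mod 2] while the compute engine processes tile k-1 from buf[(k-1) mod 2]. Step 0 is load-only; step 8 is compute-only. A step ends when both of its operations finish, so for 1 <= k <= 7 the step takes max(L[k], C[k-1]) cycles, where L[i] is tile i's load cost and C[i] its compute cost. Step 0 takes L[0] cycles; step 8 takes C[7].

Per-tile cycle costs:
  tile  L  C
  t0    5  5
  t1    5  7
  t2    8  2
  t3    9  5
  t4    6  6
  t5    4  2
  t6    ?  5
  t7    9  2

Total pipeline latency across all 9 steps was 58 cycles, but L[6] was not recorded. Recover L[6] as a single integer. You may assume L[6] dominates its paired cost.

L[6] = 8

step 0: dur = L[0]=5 = 5
step 1: dur = max(L[1]=5, C[0]=5) = 5
step 2: dur = max(L[2]=8, C[1]=7) = 8
step 3: dur = max(L[3]=9, C[2]=2) = 9
step 4: dur = max(L[4]=6, C[3]=5) = 6
step 5: dur = max(L[5]=4, C[4]=6) = 6
step 6: dur = max(L[6]=?, C[5]=2) = L[6]  (unknown; binding)
step 7: dur = max(L[7]=9, C[6]=5) = 9
step 8: dur = C[7]=2 = 2
sum of known step durations = 50
dur[6] = total - known = 58 - 50 = 8
L[6] is the binding max in step 6, so L[6] = dur[6] = 8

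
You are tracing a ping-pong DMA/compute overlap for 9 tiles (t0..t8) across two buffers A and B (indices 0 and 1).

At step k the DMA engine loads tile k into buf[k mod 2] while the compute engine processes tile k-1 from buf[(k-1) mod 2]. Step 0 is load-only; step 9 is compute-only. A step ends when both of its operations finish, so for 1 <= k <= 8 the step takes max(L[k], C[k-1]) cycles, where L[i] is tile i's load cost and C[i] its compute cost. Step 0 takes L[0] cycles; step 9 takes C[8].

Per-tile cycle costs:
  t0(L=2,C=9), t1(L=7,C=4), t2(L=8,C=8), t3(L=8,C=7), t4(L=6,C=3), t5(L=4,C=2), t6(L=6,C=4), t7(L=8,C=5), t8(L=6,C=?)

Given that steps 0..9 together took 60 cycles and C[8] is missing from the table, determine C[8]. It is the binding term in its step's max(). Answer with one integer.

step 0 → dur = L[0]=2 = 2
step 1 → dur = max(L[1]=7, C[0]=9) = 9
step 2 → dur = max(L[2]=8, C[1]=4) = 8
step 3 → dur = max(L[3]=8, C[2]=8) = 8
step 4 → dur = max(L[4]=6, C[3]=7) = 7
step 5 → dur = max(L[5]=4, C[4]=3) = 4
step 6 → dur = max(L[6]=6, C[5]=2) = 6
step 7 → dur = max(L[7]=8, C[6]=4) = 8
step 8 → dur = max(L[8]=6, C[7]=5) = 6
step 9 → dur = C[8]=? = C[8]  (unknown; binding)
sum of known step durations = 58
dur[9] = total - known = 60 - 58 = 2
C[8] is the binding max in step 9, so C[8] = dur[9] = 2

C[8] = 2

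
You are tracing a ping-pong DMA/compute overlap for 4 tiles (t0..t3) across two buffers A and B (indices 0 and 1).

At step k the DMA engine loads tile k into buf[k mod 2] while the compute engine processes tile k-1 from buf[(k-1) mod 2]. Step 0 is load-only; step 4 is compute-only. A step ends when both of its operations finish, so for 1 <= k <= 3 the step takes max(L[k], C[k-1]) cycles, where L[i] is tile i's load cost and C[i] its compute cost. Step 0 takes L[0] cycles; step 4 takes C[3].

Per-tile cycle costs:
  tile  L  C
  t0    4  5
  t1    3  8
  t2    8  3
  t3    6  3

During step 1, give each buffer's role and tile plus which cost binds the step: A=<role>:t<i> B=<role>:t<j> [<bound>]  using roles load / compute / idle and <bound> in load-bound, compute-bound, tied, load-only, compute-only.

[0] DMA t0→A (4c) ∥ CU idle ⇒ 4c, clock 4
[1] DMA t1→B (3c) ∥ CU A:t0 (5c) ⇒ 5c, clock 9
[2] DMA t2→A (8c) ∥ CU B:t1 (8c) ⇒ 8c, clock 17
[3] DMA t3→B (6c) ∥ CU A:t2 (3c) ⇒ 6c, clock 23
[4] DMA idle ∥ CU B:t3 (3c) ⇒ 3c, clock 26

step 1: A=compute:t0 B=load:t1 [compute-bound]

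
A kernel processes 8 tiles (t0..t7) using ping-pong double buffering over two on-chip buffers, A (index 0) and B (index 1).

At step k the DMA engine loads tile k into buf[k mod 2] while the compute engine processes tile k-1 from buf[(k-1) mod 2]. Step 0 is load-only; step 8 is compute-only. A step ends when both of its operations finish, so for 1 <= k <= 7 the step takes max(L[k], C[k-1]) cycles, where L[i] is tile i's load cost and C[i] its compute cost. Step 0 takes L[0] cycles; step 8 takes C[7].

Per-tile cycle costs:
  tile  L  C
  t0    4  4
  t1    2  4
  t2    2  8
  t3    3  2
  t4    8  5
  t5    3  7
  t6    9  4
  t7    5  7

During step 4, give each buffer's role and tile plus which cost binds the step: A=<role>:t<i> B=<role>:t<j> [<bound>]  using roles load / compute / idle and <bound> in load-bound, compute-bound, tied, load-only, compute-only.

step 4: A=load:t4 B=compute:t3 [load-bound]

  0. 4=4c; end=4; A:t0 B:-
  1. max(2,4)=4c; end=8; A:t0 B:t1
  2. max(2,4)=4c; end=12; A:t2 B:t1
  3. max(3,8)=8c; end=20; A:t2 B:t3
  4. max(8,2)=8c; end=28; A:t4 B:t3
  5. max(3,5)=5c; end=33; A:t4 B:t5
  6. max(9,7)=9c; end=42; A:t6 B:t5
  7. max(5,4)=5c; end=47; A:t6 B:t7
  8. 7=7c; end=54; A:t6 B:t7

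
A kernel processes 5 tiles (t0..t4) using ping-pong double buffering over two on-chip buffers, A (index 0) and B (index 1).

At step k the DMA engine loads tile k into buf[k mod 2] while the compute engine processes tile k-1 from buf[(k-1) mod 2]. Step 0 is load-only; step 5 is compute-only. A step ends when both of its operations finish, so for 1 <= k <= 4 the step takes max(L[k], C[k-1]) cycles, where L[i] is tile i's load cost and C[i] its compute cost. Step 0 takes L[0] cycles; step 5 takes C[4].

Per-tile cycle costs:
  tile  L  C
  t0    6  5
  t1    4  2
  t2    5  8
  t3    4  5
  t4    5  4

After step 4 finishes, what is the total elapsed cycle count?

end_cycle[4] = 29

[0] DMA t0→A (6c) ∥ CU idle ⇒ 6c, clock 6
[1] DMA t1→B (4c) ∥ CU A:t0 (5c) ⇒ 5c, clock 11
[2] DMA t2→A (5c) ∥ CU B:t1 (2c) ⇒ 5c, clock 16
[3] DMA t3→B (4c) ∥ CU A:t2 (8c) ⇒ 8c, clock 24
[4] DMA t4→A (5c) ∥ CU B:t3 (5c) ⇒ 5c, clock 29
[5] DMA idle ∥ CU A:t4 (4c) ⇒ 4c, clock 33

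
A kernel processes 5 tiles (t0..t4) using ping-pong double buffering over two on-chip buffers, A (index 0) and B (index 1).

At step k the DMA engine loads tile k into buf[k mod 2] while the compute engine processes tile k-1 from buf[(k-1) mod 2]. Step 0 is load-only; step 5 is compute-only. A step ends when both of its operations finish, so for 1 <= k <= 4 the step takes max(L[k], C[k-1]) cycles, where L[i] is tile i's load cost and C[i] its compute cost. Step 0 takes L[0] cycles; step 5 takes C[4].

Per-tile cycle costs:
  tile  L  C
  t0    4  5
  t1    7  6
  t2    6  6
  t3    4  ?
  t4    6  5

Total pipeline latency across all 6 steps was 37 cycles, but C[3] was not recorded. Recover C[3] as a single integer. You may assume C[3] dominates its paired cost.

step 0 = dur = L[0]=4 = 4
step 1 = dur = max(L[1]=7, C[0]=5) = 7
step 2 = dur = max(L[2]=6, C[1]=6) = 6
step 3 = dur = max(L[3]=4, C[2]=6) = 6
step 4 = dur = max(L[4]=6, C[3]=?) = C[3]  (unknown; binding)
step 5 = dur = C[4]=5 = 5
sum of known step durations = 28
dur[4] = total - known = 37 - 28 = 9
C[3] is the binding max in step 4, so C[3] = dur[4] = 9

C[3] = 9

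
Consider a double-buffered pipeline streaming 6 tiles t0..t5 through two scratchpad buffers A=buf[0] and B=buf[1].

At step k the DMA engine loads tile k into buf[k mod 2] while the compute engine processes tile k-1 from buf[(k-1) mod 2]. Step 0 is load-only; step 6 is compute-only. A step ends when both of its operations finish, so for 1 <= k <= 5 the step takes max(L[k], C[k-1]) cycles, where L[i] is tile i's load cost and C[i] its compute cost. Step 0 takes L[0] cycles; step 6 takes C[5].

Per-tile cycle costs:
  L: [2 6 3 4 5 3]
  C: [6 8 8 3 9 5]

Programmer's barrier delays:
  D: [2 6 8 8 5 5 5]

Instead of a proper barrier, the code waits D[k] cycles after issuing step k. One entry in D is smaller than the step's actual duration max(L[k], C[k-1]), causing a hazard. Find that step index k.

hazard at step 5

k=0 barrier L[0]=2→2c, D[0]=2 ok
k=1 barrier max(L[1]=6,C[0]=6)→6c, D[1]=6 ok
k=2 barrier max(L[2]=3,C[1]=8)→8c, D[2]=8 ok
k=3 barrier max(L[3]=4,C[2]=8)→8c, D[3]=8 ok
k=4 barrier max(L[4]=5,C[3]=3)→5c, D[4]=5 ok
k=5 barrier max(L[5]=3,C[4]=9)→9c, D[5]=5 SHORT
k=6 barrier C[5]=5→5c, D[6]=5 ok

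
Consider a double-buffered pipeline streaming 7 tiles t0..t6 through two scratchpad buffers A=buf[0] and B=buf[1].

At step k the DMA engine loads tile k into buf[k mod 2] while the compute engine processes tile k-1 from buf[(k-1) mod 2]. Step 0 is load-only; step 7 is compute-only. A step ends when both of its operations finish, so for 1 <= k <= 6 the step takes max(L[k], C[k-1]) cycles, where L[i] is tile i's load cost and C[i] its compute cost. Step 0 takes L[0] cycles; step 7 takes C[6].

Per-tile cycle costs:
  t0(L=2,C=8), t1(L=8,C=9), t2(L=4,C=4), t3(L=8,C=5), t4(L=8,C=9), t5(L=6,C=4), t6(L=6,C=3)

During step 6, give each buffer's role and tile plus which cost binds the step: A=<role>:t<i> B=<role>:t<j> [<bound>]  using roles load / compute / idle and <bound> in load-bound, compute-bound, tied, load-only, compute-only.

step 6: A=load:t6 B=compute:t5 [load-bound]

k=0 load=t0/2c comp=- wait=2 total=2
k=1 load=t1/8c comp=t0/8c wait=8 total=10
k=2 load=t2/4c comp=t1/9c wait=9 total=19
k=3 load=t3/8c comp=t2/4c wait=8 total=27
k=4 load=t4/8c comp=t3/5c wait=8 total=35
k=5 load=t5/6c comp=t4/9c wait=9 total=44
k=6 load=t6/6c comp=t5/4c wait=6 total=50
k=7 load=- comp=t6/3c wait=3 total=53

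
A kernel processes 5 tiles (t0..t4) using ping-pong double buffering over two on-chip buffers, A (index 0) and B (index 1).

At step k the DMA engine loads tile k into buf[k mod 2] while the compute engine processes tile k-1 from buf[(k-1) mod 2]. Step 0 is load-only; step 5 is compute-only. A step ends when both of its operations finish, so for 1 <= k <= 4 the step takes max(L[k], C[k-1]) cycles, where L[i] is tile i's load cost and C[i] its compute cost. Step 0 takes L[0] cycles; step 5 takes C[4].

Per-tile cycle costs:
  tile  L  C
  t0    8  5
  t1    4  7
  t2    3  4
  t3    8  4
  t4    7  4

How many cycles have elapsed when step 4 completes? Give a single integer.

end_cycle[4] = 35

  0. 8=8c; end=8; A:t0 B:-
  1. max(4,5)=5c; end=13; A:t0 B:t1
  2. max(3,7)=7c; end=20; A:t2 B:t1
  3. max(8,4)=8c; end=28; A:t2 B:t3
  4. max(7,4)=7c; end=35; A:t4 B:t3
  5. 4=4c; end=39; A:t4 B:t3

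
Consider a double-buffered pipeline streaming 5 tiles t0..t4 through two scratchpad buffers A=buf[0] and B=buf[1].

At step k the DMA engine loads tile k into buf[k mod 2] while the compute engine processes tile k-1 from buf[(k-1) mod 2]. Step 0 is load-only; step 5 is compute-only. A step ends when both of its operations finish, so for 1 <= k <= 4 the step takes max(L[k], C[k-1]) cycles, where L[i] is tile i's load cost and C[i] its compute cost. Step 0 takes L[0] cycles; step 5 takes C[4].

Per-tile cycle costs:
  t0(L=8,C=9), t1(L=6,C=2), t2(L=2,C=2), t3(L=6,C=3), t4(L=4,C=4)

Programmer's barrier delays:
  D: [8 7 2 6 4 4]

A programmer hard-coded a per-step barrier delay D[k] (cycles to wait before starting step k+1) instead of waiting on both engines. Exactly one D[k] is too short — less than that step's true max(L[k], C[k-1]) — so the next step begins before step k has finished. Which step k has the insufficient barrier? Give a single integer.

k=0 barrier L[0]=8→8c, D[0]=8 ok
k=1 barrier max(L[1]=6,C[0]=9)→9c, D[1]=7 SHORT
k=2 barrier max(L[2]=2,C[1]=2)→2c, D[2]=2 ok
k=3 barrier max(L[3]=6,C[2]=2)→6c, D[3]=6 ok
k=4 barrier max(L[4]=4,C[3]=3)→4c, D[4]=4 ok
k=5 barrier C[4]=4→4c, D[5]=4 ok

hazard at step 1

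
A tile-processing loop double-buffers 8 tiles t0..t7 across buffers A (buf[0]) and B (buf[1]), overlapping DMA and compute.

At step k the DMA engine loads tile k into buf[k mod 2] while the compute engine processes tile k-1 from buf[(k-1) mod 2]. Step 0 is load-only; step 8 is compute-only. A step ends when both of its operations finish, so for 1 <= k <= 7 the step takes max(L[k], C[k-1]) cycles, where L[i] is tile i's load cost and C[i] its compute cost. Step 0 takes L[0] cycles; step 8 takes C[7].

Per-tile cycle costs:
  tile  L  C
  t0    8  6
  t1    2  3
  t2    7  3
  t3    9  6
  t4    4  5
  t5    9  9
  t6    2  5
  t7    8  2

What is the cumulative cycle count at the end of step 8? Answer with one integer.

end_cycle[8] = 64

k=0 load=t0/8c comp=- wait=8 total=8
k=1 load=t1/2c comp=t0/6c wait=6 total=14
k=2 load=t2/7c comp=t1/3c wait=7 total=21
k=3 load=t3/9c comp=t2/3c wait=9 total=30
k=4 load=t4/4c comp=t3/6c wait=6 total=36
k=5 load=t5/9c comp=t4/5c wait=9 total=45
k=6 load=t6/2c comp=t5/9c wait=9 total=54
k=7 load=t7/8c comp=t6/5c wait=8 total=62
k=8 load=- comp=t7/2c wait=2 total=64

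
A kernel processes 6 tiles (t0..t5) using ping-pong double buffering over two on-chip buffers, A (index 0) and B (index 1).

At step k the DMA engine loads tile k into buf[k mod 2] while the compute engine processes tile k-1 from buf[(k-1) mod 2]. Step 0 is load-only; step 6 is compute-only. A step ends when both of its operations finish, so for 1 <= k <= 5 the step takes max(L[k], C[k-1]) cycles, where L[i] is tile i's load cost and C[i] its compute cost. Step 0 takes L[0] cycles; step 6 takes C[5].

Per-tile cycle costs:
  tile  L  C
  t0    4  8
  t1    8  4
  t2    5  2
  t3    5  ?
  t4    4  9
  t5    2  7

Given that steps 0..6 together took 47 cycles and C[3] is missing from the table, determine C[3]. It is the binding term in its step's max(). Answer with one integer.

step 0 = dur = L[0]=4 = 4
step 1 = dur = max(L[1]=8, C[0]=8) = 8
step 2 = dur = max(L[2]=5, C[1]=4) = 5
step 3 = dur = max(L[3]=5, C[2]=2) = 5
step 4 = dur = max(L[4]=4, C[3]=?) = C[3]  (unknown; binding)
step 5 = dur = max(L[5]=2, C[4]=9) = 9
step 6 = dur = C[5]=7 = 7
sum of known step durations = 38
dur[4] = total - known = 47 - 38 = 9
C[3] is the binding max in step 4, so C[3] = dur[4] = 9

C[3] = 9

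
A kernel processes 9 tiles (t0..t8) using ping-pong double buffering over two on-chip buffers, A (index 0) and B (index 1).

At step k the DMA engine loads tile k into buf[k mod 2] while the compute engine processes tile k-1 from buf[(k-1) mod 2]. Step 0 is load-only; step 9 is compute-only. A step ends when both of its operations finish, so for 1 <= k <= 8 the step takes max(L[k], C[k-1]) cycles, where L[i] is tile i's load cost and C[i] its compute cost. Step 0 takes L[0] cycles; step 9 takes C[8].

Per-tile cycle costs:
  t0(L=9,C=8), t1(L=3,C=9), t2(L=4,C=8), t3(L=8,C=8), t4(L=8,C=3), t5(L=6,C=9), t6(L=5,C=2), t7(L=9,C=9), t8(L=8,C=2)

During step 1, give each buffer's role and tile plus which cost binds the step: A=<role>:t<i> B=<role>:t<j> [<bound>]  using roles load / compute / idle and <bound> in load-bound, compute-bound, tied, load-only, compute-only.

step 1: A=compute:t0 B=load:t1 [compute-bound]

k=0 load=t0/9c comp=- wait=9 total=9
k=1 load=t1/3c comp=t0/8c wait=8 total=17
k=2 load=t2/4c comp=t1/9c wait=9 total=26
k=3 load=t3/8c comp=t2/8c wait=8 total=34
k=4 load=t4/8c comp=t3/8c wait=8 total=42
k=5 load=t5/6c comp=t4/3c wait=6 total=48
k=6 load=t6/5c comp=t5/9c wait=9 total=57
k=7 load=t7/9c comp=t6/2c wait=9 total=66
k=8 load=t8/8c comp=t7/9c wait=9 total=75
k=9 load=- comp=t8/2c wait=2 total=77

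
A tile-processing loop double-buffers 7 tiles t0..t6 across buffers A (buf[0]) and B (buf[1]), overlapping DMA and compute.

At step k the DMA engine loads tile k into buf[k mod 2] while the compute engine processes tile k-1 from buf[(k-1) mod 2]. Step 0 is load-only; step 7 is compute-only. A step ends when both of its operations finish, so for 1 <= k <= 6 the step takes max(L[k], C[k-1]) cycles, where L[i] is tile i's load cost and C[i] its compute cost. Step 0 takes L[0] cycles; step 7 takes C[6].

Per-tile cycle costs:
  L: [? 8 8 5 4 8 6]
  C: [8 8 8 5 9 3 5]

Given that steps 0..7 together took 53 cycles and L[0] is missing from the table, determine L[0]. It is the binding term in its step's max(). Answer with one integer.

L[0] = 4

step 0 | dur = L[0]=? = L[0]  (unknown; binding)
step 1 | dur = max(L[1]=8, C[0]=8) = 8
step 2 | dur = max(L[2]=8, C[1]=8) = 8
step 3 | dur = max(L[3]=5, C[2]=8) = 8
step 4 | dur = max(L[4]=4, C[3]=5) = 5
step 5 | dur = max(L[5]=8, C[4]=9) = 9
step 6 | dur = max(L[6]=6, C[5]=3) = 6
step 7 | dur = C[6]=5 = 5
sum of known step durations = 49
dur[0] = total - known = 53 - 49 = 4
L[0] is the binding max in step 0, so L[0] = dur[0] = 4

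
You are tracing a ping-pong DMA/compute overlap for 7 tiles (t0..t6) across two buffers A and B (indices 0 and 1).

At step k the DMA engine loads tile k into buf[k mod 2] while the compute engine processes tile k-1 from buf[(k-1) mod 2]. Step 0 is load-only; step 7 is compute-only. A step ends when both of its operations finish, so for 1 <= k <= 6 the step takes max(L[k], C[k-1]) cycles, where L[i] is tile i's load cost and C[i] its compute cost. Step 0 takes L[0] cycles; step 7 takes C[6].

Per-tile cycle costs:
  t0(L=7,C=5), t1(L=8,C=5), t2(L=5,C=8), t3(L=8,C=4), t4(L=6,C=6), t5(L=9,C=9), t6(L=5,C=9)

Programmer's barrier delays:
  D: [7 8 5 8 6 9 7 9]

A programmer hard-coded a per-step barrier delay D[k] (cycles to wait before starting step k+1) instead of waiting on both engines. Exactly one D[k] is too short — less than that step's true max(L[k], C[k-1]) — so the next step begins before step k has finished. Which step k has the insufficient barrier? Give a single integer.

step 0: need L[0]=7 = 7; D[0]=7 ok
step 1: need max(L[1]=8,C[0]=5) = 8; D[1]=8 ok
step 2: need max(L[2]=5,C[1]=5) = 5; D[2]=5 ok
step 3: need max(L[3]=8,C[2]=8) = 8; D[3]=8 ok
step 4: need max(L[4]=6,C[3]=4) = 6; D[4]=6 ok
step 5: need max(L[5]=9,C[4]=6) = 9; D[5]=9 ok
step 6: need max(L[6]=5,C[5]=9) = 9; D[6]=7 SHORT
step 7: need C[6]=9 = 9; D[7]=9 ok

hazard at step 6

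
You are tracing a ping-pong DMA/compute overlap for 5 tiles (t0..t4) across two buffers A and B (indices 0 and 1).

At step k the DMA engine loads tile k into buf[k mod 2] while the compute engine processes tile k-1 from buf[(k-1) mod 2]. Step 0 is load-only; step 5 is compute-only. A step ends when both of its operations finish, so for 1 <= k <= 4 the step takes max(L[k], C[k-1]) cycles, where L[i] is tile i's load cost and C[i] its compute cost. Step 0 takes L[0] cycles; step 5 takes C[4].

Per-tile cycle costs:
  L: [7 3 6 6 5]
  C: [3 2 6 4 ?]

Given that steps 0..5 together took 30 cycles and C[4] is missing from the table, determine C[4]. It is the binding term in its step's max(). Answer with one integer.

C[4] = 3

step 0 | dur = L[0]=7 = 7
step 1 | dur = max(L[1]=3, C[0]=3) = 3
step 2 | dur = max(L[2]=6, C[1]=2) = 6
step 3 | dur = max(L[3]=6, C[2]=6) = 6
step 4 | dur = max(L[4]=5, C[3]=4) = 5
step 5 | dur = C[4]=? = C[4]  (unknown; binding)
sum of known step durations = 27
dur[5] = total - known = 30 - 27 = 3
C[4] is the binding max in step 5, so C[4] = dur[5] = 3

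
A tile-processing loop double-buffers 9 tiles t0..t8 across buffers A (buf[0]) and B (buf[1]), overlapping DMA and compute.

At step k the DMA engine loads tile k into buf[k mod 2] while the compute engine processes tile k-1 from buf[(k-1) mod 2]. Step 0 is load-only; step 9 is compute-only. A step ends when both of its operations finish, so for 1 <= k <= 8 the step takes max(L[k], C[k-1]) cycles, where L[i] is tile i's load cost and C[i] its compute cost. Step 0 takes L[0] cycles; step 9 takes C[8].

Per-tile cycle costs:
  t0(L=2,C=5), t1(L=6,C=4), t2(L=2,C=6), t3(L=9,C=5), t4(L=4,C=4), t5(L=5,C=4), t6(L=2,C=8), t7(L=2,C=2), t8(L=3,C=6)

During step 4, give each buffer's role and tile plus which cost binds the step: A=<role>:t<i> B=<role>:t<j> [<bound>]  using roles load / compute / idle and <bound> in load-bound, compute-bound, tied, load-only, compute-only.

step 0: L[0]=2 → dur=2, Σ=2 | A=load:t0 B=idle [load-only]
step 1: L[1]=6 C[0]=5 → dur=6, Σ=8 | A=compute:t0 B=load:t1 [load-bound]
step 2: L[2]=2 C[1]=4 → dur=4, Σ=12 | A=load:t2 B=compute:t1 [compute-bound]
step 3: L[3]=9 C[2]=6 → dur=9, Σ=21 | A=compute:t2 B=load:t3 [load-bound]
step 4: L[4]=4 C[3]=5 → dur=5, Σ=26 | A=load:t4 B=compute:t3 [compute-bound]
step 5: L[5]=5 C[4]=4 → dur=5, Σ=31 | A=compute:t4 B=load:t5 [load-bound]
step 6: L[6]=2 C[5]=4 → dur=4, Σ=35 | A=load:t6 B=compute:t5 [compute-bound]
step 7: L[7]=2 C[6]=8 → dur=8, Σ=43 | A=compute:t6 B=load:t7 [compute-bound]
step 8: L[8]=3 C[7]=2 → dur=3, Σ=46 | A=load:t8 B=compute:t7 [load-bound]
step 9: C[8]=6 → dur=6, Σ=52 | A=compute:t8 B=idle [compute-only]

step 4: A=load:t4 B=compute:t3 [compute-bound]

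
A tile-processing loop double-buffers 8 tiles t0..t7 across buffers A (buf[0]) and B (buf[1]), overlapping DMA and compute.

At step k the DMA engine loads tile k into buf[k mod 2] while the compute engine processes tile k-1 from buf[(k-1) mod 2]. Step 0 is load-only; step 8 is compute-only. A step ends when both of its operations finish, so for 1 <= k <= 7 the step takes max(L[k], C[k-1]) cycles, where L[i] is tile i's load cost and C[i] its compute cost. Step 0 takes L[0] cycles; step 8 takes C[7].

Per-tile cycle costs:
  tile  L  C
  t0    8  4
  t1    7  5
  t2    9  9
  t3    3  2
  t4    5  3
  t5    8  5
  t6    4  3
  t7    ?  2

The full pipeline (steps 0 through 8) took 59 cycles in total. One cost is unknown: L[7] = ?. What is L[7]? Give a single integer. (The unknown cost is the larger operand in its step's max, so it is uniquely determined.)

step 0 → dur = L[0]=8 = 8
step 1 → dur = max(L[1]=7, C[0]=4) = 7
step 2 → dur = max(L[2]=9, C[1]=5) = 9
step 3 → dur = max(L[3]=3, C[2]=9) = 9
step 4 → dur = max(L[4]=5, C[3]=2) = 5
step 5 → dur = max(L[5]=8, C[4]=3) = 8
step 6 → dur = max(L[6]=4, C[5]=5) = 5
step 7 → dur = max(L[7]=?, C[6]=3) = L[7]  (unknown; binding)
step 8 → dur = C[7]=2 = 2
sum of known step durations = 53
dur[7] = total - known = 59 - 53 = 6
L[7] is the binding max in step 7, so L[7] = dur[7] = 6

L[7] = 6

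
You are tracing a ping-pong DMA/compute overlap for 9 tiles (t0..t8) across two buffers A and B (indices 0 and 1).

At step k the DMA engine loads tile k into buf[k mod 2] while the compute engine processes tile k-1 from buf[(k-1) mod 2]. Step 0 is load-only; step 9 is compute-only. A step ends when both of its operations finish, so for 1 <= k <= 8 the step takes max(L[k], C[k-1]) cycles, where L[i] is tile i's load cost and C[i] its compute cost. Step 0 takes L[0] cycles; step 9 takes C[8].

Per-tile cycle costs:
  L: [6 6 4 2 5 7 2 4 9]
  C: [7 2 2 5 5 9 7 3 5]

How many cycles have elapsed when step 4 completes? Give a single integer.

end_cycle[4] = 24

k=0 load=t0/6c comp=- wait=6 total=6
k=1 load=t1/6c comp=t0/7c wait=7 total=13
k=2 load=t2/4c comp=t1/2c wait=4 total=17
k=3 load=t3/2c comp=t2/2c wait=2 total=19
k=4 load=t4/5c comp=t3/5c wait=5 total=24
k=5 load=t5/7c comp=t4/5c wait=7 total=31
k=6 load=t6/2c comp=t5/9c wait=9 total=40
k=7 load=t7/4c comp=t6/7c wait=7 total=47
k=8 load=t8/9c comp=t7/3c wait=9 total=56
k=9 load=- comp=t8/5c wait=5 total=61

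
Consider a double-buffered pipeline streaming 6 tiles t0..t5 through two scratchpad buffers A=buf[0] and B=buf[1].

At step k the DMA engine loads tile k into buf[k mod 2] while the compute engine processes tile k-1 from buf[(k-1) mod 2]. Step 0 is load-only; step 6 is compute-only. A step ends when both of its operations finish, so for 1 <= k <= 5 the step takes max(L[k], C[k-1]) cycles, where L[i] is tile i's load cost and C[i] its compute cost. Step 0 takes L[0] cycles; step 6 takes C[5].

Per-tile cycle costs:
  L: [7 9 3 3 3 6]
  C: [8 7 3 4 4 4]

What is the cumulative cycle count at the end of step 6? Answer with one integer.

end_cycle[6] = 40

[0] DMA t0→A (7c) ∥ CU idle ⇒ 7c, clock 7
[1] DMA t1→B (9c) ∥ CU A:t0 (8c) ⇒ 9c, clock 16
[2] DMA t2→A (3c) ∥ CU B:t1 (7c) ⇒ 7c, clock 23
[3] DMA t3→B (3c) ∥ CU A:t2 (3c) ⇒ 3c, clock 26
[4] DMA t4→A (3c) ∥ CU B:t3 (4c) ⇒ 4c, clock 30
[5] DMA t5→B (6c) ∥ CU A:t4 (4c) ⇒ 6c, clock 36
[6] DMA idle ∥ CU B:t5 (4c) ⇒ 4c, clock 40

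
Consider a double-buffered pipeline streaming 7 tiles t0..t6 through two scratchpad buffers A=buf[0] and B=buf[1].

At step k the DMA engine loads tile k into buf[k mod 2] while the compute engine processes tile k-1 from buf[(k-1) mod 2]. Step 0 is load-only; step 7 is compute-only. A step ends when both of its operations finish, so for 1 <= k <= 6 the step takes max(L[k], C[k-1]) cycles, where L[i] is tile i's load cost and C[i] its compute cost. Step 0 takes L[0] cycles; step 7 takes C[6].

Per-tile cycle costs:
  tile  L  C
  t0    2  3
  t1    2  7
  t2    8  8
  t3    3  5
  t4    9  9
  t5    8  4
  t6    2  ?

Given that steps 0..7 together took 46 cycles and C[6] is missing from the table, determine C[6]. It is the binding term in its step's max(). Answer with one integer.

C[6] = 3

step 0 → dur = L[0]=2 = 2
step 1 → dur = max(L[1]=2, C[0]=3) = 3
step 2 → dur = max(L[2]=8, C[1]=7) = 8
step 3 → dur = max(L[3]=3, C[2]=8) = 8
step 4 → dur = max(L[4]=9, C[3]=5) = 9
step 5 → dur = max(L[5]=8, C[4]=9) = 9
step 6 → dur = max(L[6]=2, C[5]=4) = 4
step 7 → dur = C[6]=? = C[6]  (unknown; binding)
sum of known step durations = 43
dur[7] = total - known = 46 - 43 = 3
C[6] is the binding max in step 7, so C[6] = dur[7] = 3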